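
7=7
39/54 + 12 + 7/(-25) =5599/450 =12.44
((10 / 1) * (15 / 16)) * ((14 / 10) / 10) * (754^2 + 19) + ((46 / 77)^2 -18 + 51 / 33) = 70786197227 / 94864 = 746186.09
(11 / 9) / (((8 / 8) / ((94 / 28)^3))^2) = 118571368619 / 67765824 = 1749.72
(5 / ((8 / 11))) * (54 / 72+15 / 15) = 385 / 32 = 12.03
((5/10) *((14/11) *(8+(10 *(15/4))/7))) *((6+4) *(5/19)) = 425/19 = 22.37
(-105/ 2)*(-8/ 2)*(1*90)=18900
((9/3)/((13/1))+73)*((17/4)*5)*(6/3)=3112.31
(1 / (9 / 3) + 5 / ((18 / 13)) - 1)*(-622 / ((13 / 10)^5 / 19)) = -31317700000 / 3341637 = -9371.96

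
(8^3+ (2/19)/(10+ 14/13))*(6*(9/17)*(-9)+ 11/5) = -1571062247/116280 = -13511.03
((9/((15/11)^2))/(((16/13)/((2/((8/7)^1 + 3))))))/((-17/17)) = -11011/5800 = -1.90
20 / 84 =5 / 21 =0.24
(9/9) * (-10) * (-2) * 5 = 100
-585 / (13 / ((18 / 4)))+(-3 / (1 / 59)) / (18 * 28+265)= -311799 / 1538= -202.73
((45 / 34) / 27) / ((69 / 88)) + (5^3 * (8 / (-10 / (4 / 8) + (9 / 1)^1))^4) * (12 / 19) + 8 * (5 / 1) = 60838411420 / 978911901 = 62.15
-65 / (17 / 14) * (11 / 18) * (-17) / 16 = 5005 / 144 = 34.76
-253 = -253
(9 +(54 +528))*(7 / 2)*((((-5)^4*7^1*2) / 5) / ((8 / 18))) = 32578875 / 4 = 8144718.75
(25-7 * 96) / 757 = -647 / 757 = -0.85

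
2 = 2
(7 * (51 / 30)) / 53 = 119 / 530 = 0.22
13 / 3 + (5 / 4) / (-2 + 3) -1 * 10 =-53 / 12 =-4.42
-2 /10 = -1 /5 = -0.20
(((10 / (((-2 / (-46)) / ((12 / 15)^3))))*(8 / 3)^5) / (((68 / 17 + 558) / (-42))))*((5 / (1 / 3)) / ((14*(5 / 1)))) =-48234496 / 189675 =-254.30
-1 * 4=-4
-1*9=-9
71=71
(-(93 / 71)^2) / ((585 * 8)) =-0.00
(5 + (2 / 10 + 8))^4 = 18974736 / 625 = 30359.58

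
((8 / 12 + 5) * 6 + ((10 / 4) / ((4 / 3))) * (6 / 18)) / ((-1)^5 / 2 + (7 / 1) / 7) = 277 / 4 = 69.25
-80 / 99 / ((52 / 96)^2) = -5120 / 1859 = -2.75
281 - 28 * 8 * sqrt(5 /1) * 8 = 281 - 1792 * sqrt(5) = -3726.03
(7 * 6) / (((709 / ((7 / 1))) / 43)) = 12642 / 709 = 17.83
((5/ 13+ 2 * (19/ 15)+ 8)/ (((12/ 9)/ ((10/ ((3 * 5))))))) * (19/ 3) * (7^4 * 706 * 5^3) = 857109160075/ 117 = 7325719316.88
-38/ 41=-0.93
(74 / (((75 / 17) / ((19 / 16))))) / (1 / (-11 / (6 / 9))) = -131461 / 400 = -328.65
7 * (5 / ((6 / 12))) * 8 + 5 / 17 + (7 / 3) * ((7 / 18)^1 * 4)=258841 / 459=563.92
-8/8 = -1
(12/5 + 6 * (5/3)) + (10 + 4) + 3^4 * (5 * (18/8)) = 18753/20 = 937.65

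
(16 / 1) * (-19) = -304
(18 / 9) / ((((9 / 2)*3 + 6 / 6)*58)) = 2 / 841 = 0.00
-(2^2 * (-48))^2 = -36864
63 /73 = 0.86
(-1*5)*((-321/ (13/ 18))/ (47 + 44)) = 28890/ 1183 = 24.42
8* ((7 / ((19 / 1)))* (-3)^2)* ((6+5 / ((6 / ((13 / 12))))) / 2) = 91.55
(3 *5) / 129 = 5 / 43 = 0.12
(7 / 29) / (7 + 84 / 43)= 43 / 1595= 0.03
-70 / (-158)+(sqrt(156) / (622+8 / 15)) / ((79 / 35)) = 75 * sqrt(39) / 52693+35 / 79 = 0.45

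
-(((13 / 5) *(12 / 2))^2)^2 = -37015056 / 625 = -59224.09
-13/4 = -3.25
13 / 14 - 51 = -701 / 14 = -50.07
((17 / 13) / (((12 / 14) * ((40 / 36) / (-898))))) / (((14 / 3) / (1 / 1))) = -264.22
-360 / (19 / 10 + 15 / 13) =-46800 / 397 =-117.88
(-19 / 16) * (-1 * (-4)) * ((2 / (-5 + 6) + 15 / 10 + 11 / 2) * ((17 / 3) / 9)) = -323 / 12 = -26.92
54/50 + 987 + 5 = 24827/25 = 993.08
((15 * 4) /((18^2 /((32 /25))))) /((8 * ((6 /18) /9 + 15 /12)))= 16 /695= 0.02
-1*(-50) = 50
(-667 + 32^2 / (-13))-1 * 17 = -9916 / 13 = -762.77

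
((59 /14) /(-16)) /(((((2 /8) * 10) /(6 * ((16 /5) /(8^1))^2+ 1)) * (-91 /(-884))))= -1003 /500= -2.01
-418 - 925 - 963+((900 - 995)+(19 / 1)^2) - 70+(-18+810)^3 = 496790978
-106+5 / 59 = -6249 / 59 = -105.92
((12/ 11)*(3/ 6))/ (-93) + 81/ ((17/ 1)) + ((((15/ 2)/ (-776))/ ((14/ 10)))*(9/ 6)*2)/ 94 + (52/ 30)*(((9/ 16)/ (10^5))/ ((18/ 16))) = 660258580630609/ 138749745750000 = 4.76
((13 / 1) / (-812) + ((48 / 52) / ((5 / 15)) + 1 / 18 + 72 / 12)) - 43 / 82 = 32269043 / 3895164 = 8.28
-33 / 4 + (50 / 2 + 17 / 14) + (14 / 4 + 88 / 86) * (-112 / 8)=-45.36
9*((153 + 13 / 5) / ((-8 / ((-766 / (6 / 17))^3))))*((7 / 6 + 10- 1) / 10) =6549716803408799 / 3600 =1819365778724.67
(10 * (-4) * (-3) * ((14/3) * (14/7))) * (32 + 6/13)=472640/13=36356.92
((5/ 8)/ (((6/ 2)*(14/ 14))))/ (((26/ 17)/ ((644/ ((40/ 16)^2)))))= 2737/ 195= 14.04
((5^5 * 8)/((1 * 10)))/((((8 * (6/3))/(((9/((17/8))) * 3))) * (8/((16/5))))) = 13500/17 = 794.12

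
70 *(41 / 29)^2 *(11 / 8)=192.39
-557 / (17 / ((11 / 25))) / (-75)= 6127 / 31875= 0.19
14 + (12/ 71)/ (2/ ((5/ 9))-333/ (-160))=301822/ 21513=14.03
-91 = -91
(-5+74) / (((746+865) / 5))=115 / 537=0.21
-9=-9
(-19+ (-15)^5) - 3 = -759397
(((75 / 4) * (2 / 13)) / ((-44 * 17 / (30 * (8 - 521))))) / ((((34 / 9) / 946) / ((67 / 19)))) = 787593375 / 15028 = 52408.40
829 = 829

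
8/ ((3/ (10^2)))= 800/ 3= 266.67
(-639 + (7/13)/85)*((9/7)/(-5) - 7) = 4637.27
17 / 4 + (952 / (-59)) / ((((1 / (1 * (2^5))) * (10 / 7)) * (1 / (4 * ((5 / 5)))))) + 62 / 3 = -5029747 / 3540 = -1420.83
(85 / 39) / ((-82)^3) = -85 / 21503352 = -0.00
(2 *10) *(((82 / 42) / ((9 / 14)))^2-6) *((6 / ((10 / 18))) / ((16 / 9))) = 1175 / 3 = 391.67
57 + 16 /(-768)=2735 /48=56.98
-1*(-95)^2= -9025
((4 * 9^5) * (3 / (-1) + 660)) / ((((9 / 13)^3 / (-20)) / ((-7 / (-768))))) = -1364040405 / 16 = -85252525.31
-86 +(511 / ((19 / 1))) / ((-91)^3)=-175905075 / 2045407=-86.00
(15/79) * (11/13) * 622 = 99.93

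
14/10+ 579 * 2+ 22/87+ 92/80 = 2019797/1740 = 1160.80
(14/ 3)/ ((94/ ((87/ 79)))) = 203/ 3713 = 0.05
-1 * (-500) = 500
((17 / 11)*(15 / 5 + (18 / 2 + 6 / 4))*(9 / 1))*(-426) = -879903 / 11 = -79991.18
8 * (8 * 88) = 5632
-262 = -262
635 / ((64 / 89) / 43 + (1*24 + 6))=2430145 / 114874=21.15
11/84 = 0.13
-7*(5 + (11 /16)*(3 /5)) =-3031 /80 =-37.89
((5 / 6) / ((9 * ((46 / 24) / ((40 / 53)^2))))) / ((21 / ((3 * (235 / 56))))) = 470000 / 28491687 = 0.02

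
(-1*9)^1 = -9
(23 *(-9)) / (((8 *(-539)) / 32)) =828 / 539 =1.54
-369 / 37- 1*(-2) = -295 / 37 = -7.97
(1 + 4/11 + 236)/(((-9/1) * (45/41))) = -107051/4455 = -24.03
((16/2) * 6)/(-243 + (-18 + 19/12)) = -576/3113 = -0.19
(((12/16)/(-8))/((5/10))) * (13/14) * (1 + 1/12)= -169/896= -0.19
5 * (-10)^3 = -5000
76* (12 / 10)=456 / 5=91.20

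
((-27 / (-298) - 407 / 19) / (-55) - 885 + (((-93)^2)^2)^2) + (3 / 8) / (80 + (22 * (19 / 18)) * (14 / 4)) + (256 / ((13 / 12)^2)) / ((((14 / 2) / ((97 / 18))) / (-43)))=11969001435818201823486803559 / 2138918962180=5595818096642295.59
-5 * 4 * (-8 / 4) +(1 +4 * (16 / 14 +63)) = 2083 / 7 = 297.57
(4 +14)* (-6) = -108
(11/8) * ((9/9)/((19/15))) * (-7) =-7.60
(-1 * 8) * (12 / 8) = -12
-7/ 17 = -0.41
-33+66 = 33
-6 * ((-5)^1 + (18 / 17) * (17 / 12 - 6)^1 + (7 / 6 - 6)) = 1498 / 17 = 88.12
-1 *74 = -74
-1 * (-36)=36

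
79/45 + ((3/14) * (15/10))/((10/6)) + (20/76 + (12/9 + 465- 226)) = 1161305/4788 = 242.54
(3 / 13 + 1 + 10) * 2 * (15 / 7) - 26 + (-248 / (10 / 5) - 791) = -81251 / 91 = -892.87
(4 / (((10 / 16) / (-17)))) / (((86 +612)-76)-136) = -272 / 1215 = -0.22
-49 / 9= -5.44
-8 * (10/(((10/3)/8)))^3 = -110592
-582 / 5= -116.40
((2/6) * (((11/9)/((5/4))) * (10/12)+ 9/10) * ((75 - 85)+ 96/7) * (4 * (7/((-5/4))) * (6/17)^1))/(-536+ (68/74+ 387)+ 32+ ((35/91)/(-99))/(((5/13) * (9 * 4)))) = 940697472/6505652225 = 0.14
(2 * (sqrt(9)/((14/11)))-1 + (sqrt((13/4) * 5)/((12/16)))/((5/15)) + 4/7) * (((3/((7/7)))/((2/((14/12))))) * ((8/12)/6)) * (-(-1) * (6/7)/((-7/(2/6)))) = -sqrt(65)/63-5/147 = -0.16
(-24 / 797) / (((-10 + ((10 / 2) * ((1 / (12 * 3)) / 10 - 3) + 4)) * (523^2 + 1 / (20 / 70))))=384 / 73201369595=0.00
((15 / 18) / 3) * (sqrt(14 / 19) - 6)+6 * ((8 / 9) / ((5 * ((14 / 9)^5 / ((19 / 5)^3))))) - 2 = 5 * sqrt(266) / 342+173920841 / 63026250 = 3.00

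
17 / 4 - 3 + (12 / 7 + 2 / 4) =97 / 28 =3.46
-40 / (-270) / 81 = 4 / 2187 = 0.00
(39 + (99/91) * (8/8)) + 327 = 33405/91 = 367.09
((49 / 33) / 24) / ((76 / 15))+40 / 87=274625 / 581856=0.47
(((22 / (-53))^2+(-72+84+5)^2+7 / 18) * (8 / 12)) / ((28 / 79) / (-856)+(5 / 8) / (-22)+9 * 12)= 21781517688304 / 12182793284349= 1.79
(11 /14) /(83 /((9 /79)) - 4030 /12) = 99 /49483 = 0.00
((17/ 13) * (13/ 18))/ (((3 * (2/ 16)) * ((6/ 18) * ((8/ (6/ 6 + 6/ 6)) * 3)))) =17/ 27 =0.63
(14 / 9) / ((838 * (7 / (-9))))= -1 / 419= -0.00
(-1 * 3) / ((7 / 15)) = -45 / 7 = -6.43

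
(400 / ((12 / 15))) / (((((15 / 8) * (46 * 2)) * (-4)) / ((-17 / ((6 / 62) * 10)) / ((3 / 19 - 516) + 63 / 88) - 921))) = 118982945930 / 178287237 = 667.37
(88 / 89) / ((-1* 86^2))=-22 / 164561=-0.00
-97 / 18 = -5.39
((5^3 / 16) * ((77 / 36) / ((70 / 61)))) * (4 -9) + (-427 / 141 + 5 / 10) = -4079021 / 54144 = -75.34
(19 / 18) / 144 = 0.01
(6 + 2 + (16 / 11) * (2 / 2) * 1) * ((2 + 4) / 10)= 312 / 55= 5.67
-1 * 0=0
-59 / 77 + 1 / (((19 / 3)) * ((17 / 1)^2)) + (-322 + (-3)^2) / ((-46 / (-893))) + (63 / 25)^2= -73793590004157 / 12155701250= -6070.70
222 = 222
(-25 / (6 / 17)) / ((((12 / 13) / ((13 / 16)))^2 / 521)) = -6324119425 / 221184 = -28592.12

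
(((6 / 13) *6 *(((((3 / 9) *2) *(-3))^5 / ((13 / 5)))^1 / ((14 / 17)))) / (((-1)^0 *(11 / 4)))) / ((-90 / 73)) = 158848 / 13013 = 12.21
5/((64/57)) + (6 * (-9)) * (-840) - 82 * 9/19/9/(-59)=3254632573/71744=45364.53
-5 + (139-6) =128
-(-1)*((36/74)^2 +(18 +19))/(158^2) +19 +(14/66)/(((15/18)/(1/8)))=17888117229/939832190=19.03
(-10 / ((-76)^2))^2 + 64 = 533794841 / 8340544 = 64.00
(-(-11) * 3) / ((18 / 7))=77 / 6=12.83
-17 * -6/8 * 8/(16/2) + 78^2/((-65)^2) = 1419/100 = 14.19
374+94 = 468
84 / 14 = 6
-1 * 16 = -16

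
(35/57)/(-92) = -35/5244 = -0.01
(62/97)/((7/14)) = 1.28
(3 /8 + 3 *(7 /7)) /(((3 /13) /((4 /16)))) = 3.66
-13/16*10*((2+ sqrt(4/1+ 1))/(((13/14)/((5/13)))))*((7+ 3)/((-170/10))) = 875/221+ 875*sqrt(5)/442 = 8.39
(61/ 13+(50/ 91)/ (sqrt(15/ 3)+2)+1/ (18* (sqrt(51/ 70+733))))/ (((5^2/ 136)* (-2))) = -22236/ 2275-136* sqrt(5)/ 91-34* sqrt(3595270)/ 11556225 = -13.12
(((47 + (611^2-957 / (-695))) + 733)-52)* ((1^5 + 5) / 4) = 389947518 / 695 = 561075.57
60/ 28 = 15/ 7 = 2.14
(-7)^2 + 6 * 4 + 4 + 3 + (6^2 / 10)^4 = 154976 / 625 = 247.96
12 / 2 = 6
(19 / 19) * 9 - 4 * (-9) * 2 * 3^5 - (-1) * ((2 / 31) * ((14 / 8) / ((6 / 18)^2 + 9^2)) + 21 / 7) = 792412143 / 45260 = 17508.00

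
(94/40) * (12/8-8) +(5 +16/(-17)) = -7627/680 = -11.22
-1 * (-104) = 104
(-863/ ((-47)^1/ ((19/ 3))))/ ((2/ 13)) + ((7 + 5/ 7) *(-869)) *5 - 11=-64695247/ 1974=-32773.68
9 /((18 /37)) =37 /2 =18.50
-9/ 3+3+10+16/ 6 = 38/ 3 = 12.67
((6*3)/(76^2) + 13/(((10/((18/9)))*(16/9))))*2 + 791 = 11464367/14440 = 793.93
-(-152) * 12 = 1824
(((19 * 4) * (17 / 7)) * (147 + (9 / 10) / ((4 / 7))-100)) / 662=627589 / 46340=13.54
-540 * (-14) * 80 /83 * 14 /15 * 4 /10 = 225792 /83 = 2720.39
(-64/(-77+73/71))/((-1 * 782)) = -1136/1054527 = -0.00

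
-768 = -768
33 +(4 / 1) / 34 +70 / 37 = 22021 / 629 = 35.01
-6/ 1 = -6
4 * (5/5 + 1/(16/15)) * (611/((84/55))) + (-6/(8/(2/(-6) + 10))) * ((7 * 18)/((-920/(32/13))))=1558651469/502320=3102.91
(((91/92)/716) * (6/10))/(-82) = -273/27007520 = -0.00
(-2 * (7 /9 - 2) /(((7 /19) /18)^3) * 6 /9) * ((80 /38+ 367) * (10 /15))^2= 3947164155264 /343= 11507767216.51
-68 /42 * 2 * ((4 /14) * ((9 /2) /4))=-1.04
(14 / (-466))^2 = 49 / 54289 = 0.00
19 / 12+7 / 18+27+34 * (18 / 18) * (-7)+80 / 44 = -82055 / 396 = -207.21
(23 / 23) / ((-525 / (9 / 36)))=-1 / 2100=-0.00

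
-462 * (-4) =1848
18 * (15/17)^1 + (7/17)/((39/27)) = 3573/221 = 16.17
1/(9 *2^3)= 1/72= 0.01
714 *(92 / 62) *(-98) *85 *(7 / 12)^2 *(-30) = 2792903225 / 31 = 90093652.42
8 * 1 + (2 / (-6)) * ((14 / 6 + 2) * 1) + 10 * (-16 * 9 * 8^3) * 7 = -46448581 / 9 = -5160953.44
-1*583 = -583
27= 27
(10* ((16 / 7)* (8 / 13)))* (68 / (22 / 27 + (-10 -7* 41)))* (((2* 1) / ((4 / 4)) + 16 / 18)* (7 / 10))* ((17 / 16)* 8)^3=-32072064 / 7997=-4010.51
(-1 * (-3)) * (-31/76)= -93/76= -1.22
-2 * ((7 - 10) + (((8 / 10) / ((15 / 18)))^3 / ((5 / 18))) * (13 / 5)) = -4125882 / 390625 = -10.56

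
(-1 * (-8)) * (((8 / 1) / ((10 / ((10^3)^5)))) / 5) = 1280000000000000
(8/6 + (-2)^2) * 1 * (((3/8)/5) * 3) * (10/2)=6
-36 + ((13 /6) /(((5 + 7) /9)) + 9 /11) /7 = -21961 /616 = -35.65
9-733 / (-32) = 1021 / 32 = 31.91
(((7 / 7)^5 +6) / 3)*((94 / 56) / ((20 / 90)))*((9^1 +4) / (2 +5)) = 1833 / 56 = 32.73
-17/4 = -4.25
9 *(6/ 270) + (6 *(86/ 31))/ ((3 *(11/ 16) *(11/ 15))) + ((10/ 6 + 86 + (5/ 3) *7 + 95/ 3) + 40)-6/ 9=10214258/ 56265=181.54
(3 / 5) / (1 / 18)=54 / 5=10.80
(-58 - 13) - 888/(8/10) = -1181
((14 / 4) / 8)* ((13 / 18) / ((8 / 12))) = 91 / 192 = 0.47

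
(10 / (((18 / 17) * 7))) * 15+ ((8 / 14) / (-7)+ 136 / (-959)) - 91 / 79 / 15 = 52867914 / 2651635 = 19.94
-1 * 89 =-89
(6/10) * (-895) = -537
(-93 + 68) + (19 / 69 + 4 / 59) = -24.66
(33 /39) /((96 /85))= 0.75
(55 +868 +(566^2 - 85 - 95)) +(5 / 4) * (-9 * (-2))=321121.50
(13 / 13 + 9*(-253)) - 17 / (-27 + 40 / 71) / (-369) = -1576388395 / 692613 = -2276.00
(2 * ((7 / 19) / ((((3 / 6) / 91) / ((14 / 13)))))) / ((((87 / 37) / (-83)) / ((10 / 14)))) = -6019160 / 1653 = -3641.36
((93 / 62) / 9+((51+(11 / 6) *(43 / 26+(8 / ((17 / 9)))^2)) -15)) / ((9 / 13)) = 3249859 / 31212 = 104.12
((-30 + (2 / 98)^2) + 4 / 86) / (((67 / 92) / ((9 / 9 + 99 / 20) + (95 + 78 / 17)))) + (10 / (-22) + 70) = -5524930679706 / 1293531547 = -4271.20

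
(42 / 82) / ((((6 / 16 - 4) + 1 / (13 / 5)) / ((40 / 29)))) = -87360 / 400693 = -0.22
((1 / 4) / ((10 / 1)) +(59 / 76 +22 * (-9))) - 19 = -164311 / 760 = -216.20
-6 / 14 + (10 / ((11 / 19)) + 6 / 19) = 25105 / 1463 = 17.16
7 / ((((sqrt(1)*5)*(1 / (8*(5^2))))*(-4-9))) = -280 / 13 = -21.54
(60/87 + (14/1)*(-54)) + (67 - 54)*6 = -19642/29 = -677.31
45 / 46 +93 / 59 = 6933 / 2714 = 2.55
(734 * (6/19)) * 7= 30828/19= 1622.53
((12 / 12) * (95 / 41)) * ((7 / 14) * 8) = 380 / 41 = 9.27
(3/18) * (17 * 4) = 34/3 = 11.33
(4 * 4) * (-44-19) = -1008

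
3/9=1/3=0.33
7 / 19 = 0.37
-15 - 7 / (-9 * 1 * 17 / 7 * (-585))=-1342624 / 89505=-15.00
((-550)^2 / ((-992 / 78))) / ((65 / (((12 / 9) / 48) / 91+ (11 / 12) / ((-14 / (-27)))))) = -25031875 / 38688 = -647.02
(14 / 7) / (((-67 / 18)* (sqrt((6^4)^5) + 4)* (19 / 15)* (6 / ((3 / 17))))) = -27 / 130854860138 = -0.00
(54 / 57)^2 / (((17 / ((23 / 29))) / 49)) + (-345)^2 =21183601473 / 177973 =119027.05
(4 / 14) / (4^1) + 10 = 141 / 14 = 10.07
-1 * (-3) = 3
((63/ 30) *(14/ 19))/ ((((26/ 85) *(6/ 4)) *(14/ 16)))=952/ 247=3.85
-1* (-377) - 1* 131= 246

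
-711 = -711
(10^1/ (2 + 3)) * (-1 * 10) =-20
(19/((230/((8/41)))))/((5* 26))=38/306475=0.00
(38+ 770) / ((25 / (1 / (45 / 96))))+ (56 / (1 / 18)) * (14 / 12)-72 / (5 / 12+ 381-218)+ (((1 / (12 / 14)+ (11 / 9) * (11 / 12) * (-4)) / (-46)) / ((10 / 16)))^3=1244.51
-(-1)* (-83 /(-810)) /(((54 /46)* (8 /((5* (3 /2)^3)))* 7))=1909 /72576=0.03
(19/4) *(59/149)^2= 66139/88804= 0.74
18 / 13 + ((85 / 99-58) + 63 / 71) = -5013808 / 91377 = -54.87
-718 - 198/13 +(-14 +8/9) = -87322/117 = -746.34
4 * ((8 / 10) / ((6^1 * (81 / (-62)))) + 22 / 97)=58808 / 117855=0.50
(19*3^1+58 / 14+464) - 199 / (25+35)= 219167 / 420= 521.83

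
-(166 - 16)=-150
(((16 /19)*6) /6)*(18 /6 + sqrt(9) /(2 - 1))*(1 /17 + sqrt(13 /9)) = 96 /323 + 32*sqrt(13) /19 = 6.37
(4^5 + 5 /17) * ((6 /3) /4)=17413 /34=512.15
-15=-15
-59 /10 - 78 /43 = -3317 /430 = -7.71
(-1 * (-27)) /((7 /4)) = 108 /7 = 15.43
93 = 93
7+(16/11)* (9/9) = 93/11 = 8.45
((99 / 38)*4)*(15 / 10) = 297 / 19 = 15.63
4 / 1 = 4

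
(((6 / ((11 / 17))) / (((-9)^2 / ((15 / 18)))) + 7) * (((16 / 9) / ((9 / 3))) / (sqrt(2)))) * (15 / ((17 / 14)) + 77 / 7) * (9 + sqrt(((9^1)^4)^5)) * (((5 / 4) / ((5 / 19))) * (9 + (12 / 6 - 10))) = 1149948255278.20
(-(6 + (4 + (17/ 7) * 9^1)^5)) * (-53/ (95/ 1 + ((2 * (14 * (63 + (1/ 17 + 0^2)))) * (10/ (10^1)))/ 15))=2879991.87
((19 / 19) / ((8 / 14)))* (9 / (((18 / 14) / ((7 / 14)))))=49 / 8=6.12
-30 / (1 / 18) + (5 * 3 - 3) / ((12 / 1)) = -539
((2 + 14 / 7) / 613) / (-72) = -1 / 11034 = -0.00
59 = 59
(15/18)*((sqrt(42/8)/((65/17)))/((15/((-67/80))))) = -1139*sqrt(21)/187200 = -0.03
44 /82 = 22 /41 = 0.54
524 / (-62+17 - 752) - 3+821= 651422 / 797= 817.34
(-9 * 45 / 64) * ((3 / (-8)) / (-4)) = -1215 / 2048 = -0.59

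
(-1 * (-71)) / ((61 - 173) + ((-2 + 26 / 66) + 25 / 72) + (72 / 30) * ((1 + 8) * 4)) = -281160 / 106361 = -2.64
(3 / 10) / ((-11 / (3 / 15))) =-3 / 550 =-0.01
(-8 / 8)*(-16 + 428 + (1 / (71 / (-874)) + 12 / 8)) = -56969 / 142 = -401.19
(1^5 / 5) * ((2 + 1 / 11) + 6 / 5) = 181 / 275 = 0.66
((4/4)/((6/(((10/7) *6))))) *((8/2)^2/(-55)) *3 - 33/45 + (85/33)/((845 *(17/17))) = -128636/65065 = -1.98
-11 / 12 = -0.92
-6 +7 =1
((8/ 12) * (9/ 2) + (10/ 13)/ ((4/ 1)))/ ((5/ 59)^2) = 288923/ 650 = 444.50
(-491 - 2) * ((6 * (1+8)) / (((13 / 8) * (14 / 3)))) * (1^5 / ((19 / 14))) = -2586.75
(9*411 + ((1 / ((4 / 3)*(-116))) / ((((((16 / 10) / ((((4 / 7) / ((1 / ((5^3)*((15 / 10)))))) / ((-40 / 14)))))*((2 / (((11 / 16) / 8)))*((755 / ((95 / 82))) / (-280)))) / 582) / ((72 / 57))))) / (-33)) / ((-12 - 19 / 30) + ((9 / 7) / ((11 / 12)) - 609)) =-785475044264295 / 131702502444544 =-5.96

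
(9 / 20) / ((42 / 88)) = 33 / 35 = 0.94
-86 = -86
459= 459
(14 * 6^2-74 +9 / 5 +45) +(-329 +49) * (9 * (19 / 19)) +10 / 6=-30623 / 15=-2041.53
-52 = -52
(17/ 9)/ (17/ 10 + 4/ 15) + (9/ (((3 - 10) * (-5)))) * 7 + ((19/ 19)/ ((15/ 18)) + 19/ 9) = 3224/ 531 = 6.07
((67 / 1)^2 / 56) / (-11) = -4489 / 616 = -7.29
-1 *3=-3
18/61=0.30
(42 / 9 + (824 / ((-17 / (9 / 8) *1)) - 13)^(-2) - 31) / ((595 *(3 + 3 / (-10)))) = -104113549 / 6351638328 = -0.02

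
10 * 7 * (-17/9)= -1190/9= -132.22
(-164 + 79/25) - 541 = -17546/25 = -701.84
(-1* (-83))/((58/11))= 913/58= 15.74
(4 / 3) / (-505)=-4 / 1515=-0.00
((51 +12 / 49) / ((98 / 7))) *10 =12555 / 343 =36.60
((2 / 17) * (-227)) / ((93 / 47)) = -21338 / 1581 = -13.50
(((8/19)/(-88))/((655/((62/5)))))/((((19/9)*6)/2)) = -186/13005025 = -0.00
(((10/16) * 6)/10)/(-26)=-3/208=-0.01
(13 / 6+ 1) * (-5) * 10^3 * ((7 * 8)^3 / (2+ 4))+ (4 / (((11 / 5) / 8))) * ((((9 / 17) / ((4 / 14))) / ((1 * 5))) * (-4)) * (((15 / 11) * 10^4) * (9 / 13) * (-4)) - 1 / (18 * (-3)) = -668025281253259 / 1444014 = -462616900.70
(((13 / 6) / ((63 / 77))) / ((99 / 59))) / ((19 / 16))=1.33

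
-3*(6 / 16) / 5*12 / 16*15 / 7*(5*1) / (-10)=81 / 448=0.18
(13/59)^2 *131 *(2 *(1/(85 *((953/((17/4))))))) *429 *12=56985786/16586965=3.44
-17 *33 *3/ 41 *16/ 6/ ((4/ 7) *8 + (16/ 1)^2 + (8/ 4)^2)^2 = -27489/ 17578258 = -0.00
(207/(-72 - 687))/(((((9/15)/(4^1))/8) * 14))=-80/77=-1.04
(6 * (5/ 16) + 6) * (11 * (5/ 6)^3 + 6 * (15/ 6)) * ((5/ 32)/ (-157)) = -0.17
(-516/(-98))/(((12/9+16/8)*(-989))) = -9/5635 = -0.00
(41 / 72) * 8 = 41 / 9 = 4.56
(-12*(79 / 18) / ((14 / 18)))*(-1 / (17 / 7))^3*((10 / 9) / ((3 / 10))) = 774200 / 44217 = 17.51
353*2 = 706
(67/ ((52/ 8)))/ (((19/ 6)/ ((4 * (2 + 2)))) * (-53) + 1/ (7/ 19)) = -90048/ 67925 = -1.33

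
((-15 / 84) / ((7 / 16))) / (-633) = 20 / 31017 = 0.00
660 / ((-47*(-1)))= 660 / 47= 14.04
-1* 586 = -586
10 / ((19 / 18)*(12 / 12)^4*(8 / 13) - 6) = -585 / 313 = -1.87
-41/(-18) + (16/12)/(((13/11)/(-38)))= -9499/234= -40.59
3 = 3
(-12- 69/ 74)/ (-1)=957/ 74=12.93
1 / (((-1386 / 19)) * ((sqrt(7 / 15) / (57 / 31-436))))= 255721 * sqrt(105) / 300762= 8.71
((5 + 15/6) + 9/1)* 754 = 12441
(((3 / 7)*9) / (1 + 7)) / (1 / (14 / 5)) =1.35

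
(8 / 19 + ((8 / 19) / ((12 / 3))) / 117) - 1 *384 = -852694 / 2223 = -383.58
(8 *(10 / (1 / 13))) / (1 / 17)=17680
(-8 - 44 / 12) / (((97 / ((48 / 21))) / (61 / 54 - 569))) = 1226600 / 7857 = 156.12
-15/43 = -0.35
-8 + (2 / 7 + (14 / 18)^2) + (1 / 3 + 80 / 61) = -189002 / 34587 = -5.46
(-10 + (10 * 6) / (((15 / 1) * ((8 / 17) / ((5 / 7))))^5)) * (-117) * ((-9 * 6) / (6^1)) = -1449709109615 / 137682944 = -10529.33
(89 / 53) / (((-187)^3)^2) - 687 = -1556977174792234810 / 2266342321386077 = -687.00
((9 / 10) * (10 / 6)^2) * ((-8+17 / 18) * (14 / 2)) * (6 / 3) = -4445 / 18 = -246.94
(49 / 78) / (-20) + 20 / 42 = 1619 / 3640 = 0.44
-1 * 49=-49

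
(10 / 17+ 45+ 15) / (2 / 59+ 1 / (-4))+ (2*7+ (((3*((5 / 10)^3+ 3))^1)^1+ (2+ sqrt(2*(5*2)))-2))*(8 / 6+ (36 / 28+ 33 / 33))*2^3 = 1216*sqrt(5) / 21+ 2405708 / 6069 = 525.87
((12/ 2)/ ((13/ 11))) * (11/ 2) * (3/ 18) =4.65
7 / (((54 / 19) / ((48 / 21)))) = 152 / 27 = 5.63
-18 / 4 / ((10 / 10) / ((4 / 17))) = -18 / 17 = -1.06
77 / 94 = 0.82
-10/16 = -5/8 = -0.62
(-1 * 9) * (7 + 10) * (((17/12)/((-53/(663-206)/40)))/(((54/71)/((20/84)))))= 234429575/10017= 23403.17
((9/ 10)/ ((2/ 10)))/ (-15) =-3/ 10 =-0.30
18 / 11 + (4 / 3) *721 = 31778 / 33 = 962.97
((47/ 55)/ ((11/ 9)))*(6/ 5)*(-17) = -43146/ 3025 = -14.26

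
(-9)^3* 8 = -5832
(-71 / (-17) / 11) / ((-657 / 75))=-1775 / 40953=-0.04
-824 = -824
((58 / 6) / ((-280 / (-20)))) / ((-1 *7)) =-29 / 294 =-0.10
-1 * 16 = -16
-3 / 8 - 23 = -187 / 8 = -23.38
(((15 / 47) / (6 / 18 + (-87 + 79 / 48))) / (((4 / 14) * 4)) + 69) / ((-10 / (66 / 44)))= -5671737 / 548020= -10.35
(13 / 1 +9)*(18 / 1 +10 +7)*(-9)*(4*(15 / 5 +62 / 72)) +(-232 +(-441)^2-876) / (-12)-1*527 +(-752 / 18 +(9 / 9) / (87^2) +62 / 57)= -123712.11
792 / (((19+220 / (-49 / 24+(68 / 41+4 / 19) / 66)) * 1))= -109311048 / 12459079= -8.77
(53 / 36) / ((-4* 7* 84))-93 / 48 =-164105 / 84672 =-1.94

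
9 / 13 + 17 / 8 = 293 / 104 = 2.82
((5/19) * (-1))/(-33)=5/627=0.01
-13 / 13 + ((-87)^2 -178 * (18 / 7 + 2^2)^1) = 44788 / 7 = 6398.29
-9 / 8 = -1.12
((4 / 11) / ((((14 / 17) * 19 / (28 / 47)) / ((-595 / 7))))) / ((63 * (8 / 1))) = -1445 / 618849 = -0.00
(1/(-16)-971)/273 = -5179/1456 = -3.56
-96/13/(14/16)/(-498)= 128/7553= 0.02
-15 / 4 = -3.75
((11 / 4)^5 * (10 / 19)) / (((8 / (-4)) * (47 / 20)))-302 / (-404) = -16.86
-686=-686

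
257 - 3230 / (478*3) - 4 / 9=547006 / 2151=254.30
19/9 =2.11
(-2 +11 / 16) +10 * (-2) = -341 / 16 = -21.31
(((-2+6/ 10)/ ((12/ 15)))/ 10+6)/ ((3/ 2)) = 233/ 60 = 3.88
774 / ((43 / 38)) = 684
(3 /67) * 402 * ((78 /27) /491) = 0.11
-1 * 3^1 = -3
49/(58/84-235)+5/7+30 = 30.51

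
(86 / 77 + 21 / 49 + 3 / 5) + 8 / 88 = 123 / 55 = 2.24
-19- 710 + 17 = -712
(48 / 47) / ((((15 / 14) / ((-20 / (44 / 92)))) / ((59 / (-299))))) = 52864 / 6721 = 7.87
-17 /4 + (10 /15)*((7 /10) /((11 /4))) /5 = -13913 /3300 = -4.22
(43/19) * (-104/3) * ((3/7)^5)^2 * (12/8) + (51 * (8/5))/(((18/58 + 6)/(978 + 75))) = 22289405947557372/1636944067955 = 13616.47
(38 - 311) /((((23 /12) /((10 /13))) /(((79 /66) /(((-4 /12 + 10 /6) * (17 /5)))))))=-28.93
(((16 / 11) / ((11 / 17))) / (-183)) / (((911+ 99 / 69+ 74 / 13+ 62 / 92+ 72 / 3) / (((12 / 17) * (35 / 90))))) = -0.00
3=3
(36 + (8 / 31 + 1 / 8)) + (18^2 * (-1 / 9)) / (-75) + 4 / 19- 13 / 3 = 11570407 / 353400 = 32.74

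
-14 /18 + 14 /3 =35 /9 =3.89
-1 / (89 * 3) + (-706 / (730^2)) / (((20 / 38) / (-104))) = 45893869 / 177855375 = 0.26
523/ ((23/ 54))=28242/ 23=1227.91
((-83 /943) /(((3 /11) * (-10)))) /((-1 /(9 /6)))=-913 /18860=-0.05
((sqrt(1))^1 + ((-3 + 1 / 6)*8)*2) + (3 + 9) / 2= -115 / 3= -38.33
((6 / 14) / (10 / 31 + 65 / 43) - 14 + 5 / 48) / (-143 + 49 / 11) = 41153761 / 417332160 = 0.10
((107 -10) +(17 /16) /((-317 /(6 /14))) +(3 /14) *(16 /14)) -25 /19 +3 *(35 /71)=32656934487 /335264272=97.41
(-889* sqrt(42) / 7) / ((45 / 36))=-508* sqrt(42) / 5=-658.44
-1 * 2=-2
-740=-740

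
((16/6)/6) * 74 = 296/9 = 32.89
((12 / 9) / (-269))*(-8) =0.04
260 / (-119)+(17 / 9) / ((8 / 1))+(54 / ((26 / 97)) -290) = -10078829 / 111384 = -90.49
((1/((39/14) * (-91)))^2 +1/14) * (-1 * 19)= -1.36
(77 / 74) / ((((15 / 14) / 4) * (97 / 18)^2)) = 232848 / 1740665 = 0.13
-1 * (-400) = 400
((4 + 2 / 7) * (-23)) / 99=-230 / 231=-1.00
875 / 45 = 175 / 9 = 19.44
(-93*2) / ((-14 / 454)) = 42222 / 7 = 6031.71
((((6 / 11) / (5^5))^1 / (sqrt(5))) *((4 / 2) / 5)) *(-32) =-384 *sqrt(5) / 859375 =-0.00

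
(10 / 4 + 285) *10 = 2875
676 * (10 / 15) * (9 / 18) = 676 / 3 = 225.33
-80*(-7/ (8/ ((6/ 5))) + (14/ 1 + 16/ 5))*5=-6460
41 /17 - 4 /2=7 /17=0.41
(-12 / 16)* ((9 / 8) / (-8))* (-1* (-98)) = 1323 / 128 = 10.34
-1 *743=-743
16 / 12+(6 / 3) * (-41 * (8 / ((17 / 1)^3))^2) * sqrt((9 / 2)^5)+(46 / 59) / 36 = 1439 / 1062 - 159408 * sqrt(2) / 24137569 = 1.35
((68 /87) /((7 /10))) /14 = 340 /4263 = 0.08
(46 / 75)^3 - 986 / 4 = -207789703 / 843750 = -246.27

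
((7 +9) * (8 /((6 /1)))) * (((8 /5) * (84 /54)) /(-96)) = -224 /405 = -0.55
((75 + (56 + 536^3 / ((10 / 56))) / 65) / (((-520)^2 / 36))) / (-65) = -38805867207 / 1428050000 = -27.17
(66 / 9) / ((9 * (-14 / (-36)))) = 44 / 21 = 2.10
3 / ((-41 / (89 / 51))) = -89 / 697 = -0.13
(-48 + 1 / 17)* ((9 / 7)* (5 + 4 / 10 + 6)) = -83619 / 119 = -702.68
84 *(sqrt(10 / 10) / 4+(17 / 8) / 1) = 399 / 2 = 199.50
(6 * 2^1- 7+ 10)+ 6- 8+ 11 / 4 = 63 / 4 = 15.75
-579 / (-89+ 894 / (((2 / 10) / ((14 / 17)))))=-9843 / 61067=-0.16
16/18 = 0.89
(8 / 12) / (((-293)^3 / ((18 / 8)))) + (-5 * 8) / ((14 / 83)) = -83510473261 / 352152598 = -237.14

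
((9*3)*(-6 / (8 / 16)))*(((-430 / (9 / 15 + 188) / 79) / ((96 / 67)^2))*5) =217155375 / 9535616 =22.77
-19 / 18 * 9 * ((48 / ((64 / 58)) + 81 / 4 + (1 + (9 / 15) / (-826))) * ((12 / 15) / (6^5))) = -10161751 / 160574400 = -0.06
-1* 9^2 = -81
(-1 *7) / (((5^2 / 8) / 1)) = -56 / 25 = -2.24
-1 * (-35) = 35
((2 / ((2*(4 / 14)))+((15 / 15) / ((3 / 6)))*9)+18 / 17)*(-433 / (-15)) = 332111 / 510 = 651.20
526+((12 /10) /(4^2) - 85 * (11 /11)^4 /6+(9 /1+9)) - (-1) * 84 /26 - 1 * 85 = 448.14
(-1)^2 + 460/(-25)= -87/5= -17.40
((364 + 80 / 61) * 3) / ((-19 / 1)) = -66852 / 1159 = -57.68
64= 64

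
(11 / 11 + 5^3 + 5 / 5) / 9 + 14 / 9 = 47 / 3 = 15.67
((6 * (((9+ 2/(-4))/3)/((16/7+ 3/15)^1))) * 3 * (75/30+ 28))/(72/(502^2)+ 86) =134507135/18485296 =7.28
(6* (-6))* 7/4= -63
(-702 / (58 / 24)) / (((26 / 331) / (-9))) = 965196 / 29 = 33282.62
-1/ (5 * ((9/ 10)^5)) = -20000/ 59049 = -0.34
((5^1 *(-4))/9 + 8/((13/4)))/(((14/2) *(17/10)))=40/1989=0.02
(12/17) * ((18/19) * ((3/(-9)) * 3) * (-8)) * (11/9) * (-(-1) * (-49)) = -103488/323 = -320.40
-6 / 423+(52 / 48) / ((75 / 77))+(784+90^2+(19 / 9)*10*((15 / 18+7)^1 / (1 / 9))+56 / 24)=438894847 / 42300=10375.76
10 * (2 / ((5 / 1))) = 4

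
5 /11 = 0.45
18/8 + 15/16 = 51/16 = 3.19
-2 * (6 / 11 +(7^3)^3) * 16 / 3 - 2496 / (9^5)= -93195526734368 / 216513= -430438480.53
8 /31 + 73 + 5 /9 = 20594 /279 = 73.81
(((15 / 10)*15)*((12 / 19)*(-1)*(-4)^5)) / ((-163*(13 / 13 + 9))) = -27648 / 3097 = -8.93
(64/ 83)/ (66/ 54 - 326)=-576/ 242609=-0.00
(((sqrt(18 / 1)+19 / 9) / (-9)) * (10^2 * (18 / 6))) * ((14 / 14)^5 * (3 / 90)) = -10 * sqrt(2) / 3 - 190 / 81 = -7.06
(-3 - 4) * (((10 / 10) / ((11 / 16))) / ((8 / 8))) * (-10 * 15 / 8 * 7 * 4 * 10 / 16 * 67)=2462250 / 11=223840.91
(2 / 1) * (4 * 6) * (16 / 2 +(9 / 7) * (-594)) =-253920 / 7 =-36274.29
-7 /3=-2.33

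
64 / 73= 0.88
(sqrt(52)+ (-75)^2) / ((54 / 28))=2920.41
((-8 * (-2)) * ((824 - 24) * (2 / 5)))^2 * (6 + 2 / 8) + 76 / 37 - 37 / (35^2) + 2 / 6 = 22278144320518 / 135975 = 163840002.36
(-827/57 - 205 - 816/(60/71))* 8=-2702048/285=-9480.87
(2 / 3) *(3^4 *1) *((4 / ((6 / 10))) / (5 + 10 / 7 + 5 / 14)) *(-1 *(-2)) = 2016 / 19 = 106.11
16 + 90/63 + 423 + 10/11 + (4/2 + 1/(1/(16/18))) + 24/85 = 26183797/58905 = 444.51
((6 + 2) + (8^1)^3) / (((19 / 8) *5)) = 832 / 19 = 43.79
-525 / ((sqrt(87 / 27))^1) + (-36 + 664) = 628 - 1575 * sqrt(29) / 29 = 335.53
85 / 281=0.30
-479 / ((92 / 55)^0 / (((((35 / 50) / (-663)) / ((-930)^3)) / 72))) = -3353 / 383967857520000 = -0.00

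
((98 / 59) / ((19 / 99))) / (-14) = -693 / 1121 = -0.62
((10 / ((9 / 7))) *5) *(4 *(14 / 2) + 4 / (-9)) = 86800 / 81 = 1071.60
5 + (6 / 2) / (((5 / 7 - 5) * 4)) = 193 / 40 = 4.82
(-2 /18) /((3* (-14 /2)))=1 /189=0.01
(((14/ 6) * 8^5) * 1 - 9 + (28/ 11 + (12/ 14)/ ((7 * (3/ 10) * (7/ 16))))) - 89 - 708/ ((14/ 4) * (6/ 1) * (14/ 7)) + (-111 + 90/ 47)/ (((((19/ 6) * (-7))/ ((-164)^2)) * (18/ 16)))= 1960921542344/ 10107867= 193999.54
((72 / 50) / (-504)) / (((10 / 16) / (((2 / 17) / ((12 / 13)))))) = -26 / 44625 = -0.00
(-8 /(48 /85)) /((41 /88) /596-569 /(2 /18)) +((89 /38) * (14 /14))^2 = 6385631820181 /1163515275444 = 5.49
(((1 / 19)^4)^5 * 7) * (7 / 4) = 49 / 150359893830183832773422404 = 0.00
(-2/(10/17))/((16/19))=-323/80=-4.04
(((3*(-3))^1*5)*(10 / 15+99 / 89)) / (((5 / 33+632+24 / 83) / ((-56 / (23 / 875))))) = 269.68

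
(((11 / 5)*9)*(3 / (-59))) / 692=-297 / 204140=-0.00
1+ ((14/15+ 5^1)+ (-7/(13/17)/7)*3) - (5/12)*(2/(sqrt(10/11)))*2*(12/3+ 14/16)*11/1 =587/195 - 143*sqrt(110)/16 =-90.73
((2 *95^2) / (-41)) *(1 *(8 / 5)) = -28880 / 41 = -704.39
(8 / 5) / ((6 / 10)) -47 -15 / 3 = -148 / 3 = -49.33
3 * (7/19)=21/19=1.11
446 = 446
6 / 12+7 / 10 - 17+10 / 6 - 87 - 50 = -2267 / 15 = -151.13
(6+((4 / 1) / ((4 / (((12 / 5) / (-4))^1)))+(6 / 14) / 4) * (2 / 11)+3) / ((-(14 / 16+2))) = -27444 / 8855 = -3.10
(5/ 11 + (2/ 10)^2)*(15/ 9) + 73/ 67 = 21157/ 11055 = 1.91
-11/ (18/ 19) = -209/ 18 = -11.61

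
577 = 577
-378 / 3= -126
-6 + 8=2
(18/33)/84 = 1/154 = 0.01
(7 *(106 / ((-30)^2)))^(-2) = 202500 / 137641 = 1.47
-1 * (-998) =998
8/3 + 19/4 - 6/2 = 4.42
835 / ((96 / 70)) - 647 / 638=9307247 / 15312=607.84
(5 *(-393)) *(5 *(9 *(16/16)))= -88425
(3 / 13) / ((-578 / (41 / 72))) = -41 / 180336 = -0.00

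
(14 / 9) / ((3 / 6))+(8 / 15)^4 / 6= 474548 / 151875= 3.12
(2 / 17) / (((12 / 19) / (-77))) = -1463 / 102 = -14.34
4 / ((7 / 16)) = 64 / 7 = 9.14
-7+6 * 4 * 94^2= 212057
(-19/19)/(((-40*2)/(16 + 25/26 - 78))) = -0.76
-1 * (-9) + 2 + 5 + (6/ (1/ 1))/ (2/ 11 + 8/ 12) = 323/ 14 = 23.07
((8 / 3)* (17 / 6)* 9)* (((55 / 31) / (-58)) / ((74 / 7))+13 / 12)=7331488 / 99789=73.47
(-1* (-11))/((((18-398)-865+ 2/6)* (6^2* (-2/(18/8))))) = 33/119488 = 0.00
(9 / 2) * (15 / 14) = 135 / 28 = 4.82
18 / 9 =2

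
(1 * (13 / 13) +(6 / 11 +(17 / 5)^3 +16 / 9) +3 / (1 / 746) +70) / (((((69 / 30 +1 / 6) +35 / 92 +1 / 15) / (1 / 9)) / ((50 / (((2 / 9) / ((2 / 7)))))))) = 5352378208 / 928851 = 5762.36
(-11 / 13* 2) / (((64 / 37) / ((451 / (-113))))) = 183557 / 47008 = 3.90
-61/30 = -2.03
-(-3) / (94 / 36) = 54 / 47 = 1.15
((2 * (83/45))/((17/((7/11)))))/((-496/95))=-11039/417384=-0.03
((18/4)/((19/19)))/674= 9/1348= 0.01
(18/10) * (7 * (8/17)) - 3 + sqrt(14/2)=sqrt(7) + 249/85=5.58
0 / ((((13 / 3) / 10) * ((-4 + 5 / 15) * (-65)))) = 0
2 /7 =0.29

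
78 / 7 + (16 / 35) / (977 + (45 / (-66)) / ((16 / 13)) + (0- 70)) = 17777506 / 1595345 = 11.14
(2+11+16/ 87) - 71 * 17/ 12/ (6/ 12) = -10903/ 58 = -187.98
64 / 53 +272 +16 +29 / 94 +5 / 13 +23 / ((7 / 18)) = 158243073 / 453362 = 349.04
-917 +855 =-62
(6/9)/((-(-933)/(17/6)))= 0.00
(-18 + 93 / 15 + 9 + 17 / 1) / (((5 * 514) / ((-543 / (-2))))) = 38553 / 25700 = 1.50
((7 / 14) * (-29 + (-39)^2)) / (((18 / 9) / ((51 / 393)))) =48.40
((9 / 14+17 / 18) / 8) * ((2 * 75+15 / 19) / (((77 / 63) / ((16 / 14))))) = 286500 / 10241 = 27.98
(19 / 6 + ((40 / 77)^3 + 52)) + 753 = 2214112517 / 2739198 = 808.31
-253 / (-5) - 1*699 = -3242 / 5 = -648.40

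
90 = 90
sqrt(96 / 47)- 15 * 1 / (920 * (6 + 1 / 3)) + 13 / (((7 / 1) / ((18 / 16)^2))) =4 * sqrt(282) / 47 + 459657 / 195776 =3.78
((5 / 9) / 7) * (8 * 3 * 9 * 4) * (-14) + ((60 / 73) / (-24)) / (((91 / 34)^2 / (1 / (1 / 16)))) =-580378720 / 604513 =-960.08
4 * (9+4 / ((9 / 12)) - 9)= 64 / 3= 21.33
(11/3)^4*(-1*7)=-102487/81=-1265.27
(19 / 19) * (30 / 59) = 30 / 59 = 0.51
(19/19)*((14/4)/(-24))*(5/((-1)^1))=0.73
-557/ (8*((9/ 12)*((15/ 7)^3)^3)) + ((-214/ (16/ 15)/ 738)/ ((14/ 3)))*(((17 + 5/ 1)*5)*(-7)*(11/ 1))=37322090594524903/ 75656531250000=493.31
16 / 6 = 8 / 3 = 2.67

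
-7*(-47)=329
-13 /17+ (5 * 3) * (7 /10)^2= 2239 /340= 6.59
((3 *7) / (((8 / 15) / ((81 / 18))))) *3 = 8505 / 16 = 531.56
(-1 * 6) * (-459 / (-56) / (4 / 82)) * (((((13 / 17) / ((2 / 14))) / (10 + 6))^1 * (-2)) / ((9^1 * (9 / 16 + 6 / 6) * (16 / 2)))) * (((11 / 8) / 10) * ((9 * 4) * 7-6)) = 6490341 / 32000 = 202.82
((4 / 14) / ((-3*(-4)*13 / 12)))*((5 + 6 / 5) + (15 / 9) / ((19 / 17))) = 4384 / 25935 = 0.17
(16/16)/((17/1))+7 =120/17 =7.06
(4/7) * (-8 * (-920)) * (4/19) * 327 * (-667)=-25684515840/133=-193116660.45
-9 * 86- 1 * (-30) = -744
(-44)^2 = 1936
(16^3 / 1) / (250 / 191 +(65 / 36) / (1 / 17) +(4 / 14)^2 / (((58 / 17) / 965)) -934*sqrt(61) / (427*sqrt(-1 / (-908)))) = -8.91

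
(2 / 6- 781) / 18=-1171 / 27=-43.37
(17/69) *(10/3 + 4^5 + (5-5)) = 2278/9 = 253.11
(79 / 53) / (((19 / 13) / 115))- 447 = -332024 / 1007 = -329.72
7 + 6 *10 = 67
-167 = -167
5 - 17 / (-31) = 172 / 31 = 5.55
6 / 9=2 / 3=0.67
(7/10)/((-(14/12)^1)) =-3/5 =-0.60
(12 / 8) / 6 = 1 / 4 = 0.25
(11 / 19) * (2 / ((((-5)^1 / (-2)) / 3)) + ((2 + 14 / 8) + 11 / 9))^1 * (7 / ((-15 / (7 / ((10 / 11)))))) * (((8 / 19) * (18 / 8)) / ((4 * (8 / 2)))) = -7867783 / 8664000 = -0.91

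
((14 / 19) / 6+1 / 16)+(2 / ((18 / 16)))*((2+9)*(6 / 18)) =55025 / 8208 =6.70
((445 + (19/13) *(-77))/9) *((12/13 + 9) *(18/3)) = 371692/169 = 2199.36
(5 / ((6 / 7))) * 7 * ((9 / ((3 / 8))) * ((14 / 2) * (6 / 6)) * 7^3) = 2352980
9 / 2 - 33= -28.50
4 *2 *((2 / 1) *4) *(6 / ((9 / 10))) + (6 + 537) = 2909 / 3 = 969.67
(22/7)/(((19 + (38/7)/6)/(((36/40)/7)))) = 27/1330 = 0.02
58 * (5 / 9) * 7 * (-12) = -8120 / 3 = -2706.67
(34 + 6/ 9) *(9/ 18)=52/ 3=17.33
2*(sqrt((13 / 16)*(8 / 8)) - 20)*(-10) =400 - 5*sqrt(13) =381.97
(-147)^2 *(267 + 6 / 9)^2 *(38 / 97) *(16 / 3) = 941297336672 / 291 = 3234698751.45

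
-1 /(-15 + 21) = -0.17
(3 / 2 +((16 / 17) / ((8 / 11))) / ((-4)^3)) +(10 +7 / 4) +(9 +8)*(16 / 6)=95575 / 1632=58.56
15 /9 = 5 /3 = 1.67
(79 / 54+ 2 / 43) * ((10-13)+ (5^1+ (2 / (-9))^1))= 28040 / 10449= 2.68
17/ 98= 0.17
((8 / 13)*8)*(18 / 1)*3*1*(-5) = -1329.23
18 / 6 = 3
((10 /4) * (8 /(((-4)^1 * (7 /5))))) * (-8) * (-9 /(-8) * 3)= 675 /7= 96.43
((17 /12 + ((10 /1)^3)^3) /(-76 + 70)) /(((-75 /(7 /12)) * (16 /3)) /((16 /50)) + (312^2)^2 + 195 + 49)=-84000000119 /4775829628320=-0.02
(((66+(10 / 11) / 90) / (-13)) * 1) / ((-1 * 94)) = 6535 / 120978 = 0.05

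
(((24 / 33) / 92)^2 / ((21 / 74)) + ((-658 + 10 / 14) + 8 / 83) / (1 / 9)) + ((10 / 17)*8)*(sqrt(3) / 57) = -659889815393 / 111567687 + 80*sqrt(3) / 969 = -5914.56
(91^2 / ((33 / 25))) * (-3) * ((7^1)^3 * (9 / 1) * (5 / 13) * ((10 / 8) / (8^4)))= -1229011875 / 180224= -6819.36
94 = 94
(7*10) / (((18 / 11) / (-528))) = -67760 / 3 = -22586.67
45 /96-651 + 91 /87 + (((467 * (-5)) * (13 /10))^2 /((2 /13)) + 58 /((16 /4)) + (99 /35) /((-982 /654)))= 59892054.76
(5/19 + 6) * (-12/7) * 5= -1020/19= -53.68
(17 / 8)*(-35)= -595 / 8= -74.38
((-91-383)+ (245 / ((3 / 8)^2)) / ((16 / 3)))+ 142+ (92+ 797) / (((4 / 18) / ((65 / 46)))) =1558723 / 276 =5647.55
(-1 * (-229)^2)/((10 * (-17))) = 52441/170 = 308.48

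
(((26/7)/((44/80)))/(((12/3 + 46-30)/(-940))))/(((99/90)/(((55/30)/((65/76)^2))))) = -2171776/3003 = -723.20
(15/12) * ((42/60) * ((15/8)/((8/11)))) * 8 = 1155/64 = 18.05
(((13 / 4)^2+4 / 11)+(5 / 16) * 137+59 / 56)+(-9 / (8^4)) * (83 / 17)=54.78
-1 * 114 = -114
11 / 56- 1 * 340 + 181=-158.80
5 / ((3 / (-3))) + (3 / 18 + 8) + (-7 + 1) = -17 / 6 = -2.83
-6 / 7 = -0.86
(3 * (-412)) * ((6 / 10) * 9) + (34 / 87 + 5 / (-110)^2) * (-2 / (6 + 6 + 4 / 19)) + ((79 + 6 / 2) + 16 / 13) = -2092679137577 / 317494320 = -6591.23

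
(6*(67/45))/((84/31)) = 2077/630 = 3.30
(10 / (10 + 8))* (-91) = -455 / 9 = -50.56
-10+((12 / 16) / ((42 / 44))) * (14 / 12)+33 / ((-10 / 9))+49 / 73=-166931 / 4380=-38.11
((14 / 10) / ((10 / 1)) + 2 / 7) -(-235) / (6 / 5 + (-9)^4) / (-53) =258697217 / 608644050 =0.43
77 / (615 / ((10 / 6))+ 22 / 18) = 99 / 476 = 0.21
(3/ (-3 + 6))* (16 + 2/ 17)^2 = 75076/ 289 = 259.78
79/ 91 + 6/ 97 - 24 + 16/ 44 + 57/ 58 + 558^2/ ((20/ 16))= 7013330695011/ 28158130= 249069.48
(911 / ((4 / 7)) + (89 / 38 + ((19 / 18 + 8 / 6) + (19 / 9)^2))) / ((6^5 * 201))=0.00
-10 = -10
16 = 16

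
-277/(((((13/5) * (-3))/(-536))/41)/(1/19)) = -30436760/741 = -41075.25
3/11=0.27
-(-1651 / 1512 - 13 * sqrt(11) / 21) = 1651 / 1512 + 13 * sqrt(11) / 21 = 3.15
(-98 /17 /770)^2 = 49 /874225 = 0.00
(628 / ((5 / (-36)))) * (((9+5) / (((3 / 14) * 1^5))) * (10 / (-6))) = 492352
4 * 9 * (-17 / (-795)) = 204 / 265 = 0.77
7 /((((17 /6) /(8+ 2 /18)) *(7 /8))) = 1168 /51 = 22.90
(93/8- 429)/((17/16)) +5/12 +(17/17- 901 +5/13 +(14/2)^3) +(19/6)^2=-1867660/1989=-938.99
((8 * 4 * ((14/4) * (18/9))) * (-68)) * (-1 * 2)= 30464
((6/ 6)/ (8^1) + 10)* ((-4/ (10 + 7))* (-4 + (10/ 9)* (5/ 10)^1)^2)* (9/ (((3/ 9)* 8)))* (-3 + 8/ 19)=1271403/ 5168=246.01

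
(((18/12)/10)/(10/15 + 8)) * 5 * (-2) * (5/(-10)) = 9/104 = 0.09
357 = 357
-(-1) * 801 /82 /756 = 89 /6888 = 0.01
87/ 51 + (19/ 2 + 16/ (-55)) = 20411/ 1870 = 10.91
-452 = -452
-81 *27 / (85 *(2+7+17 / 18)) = -39366 / 15215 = -2.59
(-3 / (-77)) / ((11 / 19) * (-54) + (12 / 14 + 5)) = -57 / 37169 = -0.00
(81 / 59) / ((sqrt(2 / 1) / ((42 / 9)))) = 4.53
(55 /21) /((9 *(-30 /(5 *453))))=-8305 /378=-21.97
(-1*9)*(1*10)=-90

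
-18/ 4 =-9/ 2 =-4.50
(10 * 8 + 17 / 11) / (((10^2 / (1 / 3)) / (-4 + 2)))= -0.54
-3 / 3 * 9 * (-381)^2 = -1306449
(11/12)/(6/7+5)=77/492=0.16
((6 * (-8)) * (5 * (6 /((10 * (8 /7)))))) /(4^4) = -63 /128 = -0.49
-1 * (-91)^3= 753571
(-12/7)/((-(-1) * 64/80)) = -15/7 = -2.14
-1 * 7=-7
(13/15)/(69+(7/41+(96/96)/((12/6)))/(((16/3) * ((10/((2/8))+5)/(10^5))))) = 533/214310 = 0.00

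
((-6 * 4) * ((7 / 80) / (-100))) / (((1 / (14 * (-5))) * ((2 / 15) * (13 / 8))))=-441 / 65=-6.78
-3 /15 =-0.20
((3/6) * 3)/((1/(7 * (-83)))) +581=-581/2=-290.50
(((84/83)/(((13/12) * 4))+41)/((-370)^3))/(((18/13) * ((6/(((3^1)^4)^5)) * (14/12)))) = -17236724976099/58858786000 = -292.85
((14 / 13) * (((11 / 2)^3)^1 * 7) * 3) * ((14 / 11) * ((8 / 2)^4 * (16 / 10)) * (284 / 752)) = 2263075584 / 3055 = 740777.61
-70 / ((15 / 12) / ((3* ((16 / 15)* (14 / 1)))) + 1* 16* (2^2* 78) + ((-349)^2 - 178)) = -12544 / 22689413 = -0.00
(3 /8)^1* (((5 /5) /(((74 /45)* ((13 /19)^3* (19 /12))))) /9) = 16245 /325156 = 0.05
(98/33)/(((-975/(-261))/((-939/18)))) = -444773/10725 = -41.47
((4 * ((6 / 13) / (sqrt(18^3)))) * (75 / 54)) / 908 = 0.00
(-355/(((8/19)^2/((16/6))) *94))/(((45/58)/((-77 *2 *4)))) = 57234023/1269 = 45101.67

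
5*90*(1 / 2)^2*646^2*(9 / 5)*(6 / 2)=253519470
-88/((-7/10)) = 880/7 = 125.71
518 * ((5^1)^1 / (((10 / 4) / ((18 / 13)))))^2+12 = 673356 / 169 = 3984.36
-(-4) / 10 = 2 / 5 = 0.40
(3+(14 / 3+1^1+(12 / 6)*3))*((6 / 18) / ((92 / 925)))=10175 / 207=49.15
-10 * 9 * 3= -270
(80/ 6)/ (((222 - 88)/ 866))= 17320/ 201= 86.17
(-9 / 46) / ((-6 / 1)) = 3 / 92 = 0.03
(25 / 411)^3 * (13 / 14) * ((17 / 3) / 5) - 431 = -1256758373537 / 2915914302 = -431.00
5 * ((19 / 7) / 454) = 95 / 3178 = 0.03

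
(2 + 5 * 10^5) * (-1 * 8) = -4000016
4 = 4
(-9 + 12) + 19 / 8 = 43 / 8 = 5.38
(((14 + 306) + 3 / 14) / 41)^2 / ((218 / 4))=20097289 / 17956442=1.12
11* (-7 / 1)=-77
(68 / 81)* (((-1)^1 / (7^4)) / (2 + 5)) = -68 / 1361367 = -0.00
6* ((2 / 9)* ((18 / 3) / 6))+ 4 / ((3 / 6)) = 28 / 3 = 9.33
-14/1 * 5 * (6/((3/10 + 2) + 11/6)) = -3150/31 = -101.61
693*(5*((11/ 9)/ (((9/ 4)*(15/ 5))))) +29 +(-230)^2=53556.41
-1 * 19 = -19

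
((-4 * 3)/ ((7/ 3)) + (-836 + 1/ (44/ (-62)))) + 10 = -128213/ 154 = -832.55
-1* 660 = -660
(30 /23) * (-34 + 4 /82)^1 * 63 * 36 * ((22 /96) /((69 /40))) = -289396800 /21689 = -13343.02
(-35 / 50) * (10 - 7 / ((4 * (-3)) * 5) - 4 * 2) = -889 / 600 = -1.48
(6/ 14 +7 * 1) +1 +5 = 94/ 7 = 13.43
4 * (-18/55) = -72/55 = -1.31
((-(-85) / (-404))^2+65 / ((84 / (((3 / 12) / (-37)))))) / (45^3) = 123769 / 288909151650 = 0.00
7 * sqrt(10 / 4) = 7 * sqrt(10) / 2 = 11.07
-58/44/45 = -29/990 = -0.03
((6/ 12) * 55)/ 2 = 55/ 4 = 13.75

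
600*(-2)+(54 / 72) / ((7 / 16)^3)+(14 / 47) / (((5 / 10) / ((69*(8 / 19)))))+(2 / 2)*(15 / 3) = -357982601 / 306299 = -1168.74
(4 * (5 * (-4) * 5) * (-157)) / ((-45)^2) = 2512 / 81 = 31.01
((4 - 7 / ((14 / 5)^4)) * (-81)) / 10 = -1727487 / 54880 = -31.48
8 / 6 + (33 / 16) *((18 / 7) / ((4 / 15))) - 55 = -22699 / 672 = -33.78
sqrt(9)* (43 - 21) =66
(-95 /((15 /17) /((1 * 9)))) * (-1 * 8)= 7752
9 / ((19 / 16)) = 144 / 19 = 7.58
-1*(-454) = 454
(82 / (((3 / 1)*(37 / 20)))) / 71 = 1640 / 7881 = 0.21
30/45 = 0.67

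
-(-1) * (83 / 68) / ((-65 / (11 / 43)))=-913 / 190060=-0.00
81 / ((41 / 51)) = 4131 / 41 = 100.76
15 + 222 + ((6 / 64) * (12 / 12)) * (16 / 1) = 477 / 2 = 238.50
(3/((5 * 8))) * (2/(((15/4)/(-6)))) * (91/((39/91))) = -1274/25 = -50.96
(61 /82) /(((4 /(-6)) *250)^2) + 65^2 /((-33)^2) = 86613097861 /22324500000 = 3.88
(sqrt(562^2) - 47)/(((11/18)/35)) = 324450/11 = 29495.45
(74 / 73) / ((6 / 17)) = 629 / 219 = 2.87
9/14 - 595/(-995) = 3457/2786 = 1.24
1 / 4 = 0.25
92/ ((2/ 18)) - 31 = 797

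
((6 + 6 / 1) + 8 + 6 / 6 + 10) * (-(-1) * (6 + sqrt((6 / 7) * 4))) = 62 * sqrt(42) / 7 + 186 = 243.40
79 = 79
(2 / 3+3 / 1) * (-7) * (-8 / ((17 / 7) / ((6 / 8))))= 1078 / 17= 63.41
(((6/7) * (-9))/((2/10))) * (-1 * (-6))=-1620/7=-231.43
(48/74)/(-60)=-0.01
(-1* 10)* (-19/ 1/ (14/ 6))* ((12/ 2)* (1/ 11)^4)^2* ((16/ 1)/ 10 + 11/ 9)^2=0.00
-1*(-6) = 6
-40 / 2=-20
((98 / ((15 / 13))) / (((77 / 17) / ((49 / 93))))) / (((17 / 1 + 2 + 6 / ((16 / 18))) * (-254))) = -303212 / 200727945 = -0.00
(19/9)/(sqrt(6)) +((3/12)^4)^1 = 1/256 +19 * sqrt(6)/54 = 0.87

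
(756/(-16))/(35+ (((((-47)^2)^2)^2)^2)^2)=-63/428617787885371013968324083304313706560527641052395568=-0.00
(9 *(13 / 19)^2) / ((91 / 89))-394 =-389.88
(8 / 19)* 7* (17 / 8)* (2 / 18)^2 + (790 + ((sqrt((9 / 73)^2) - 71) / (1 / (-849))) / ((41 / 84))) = 571513321873 / 4606227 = 124074.07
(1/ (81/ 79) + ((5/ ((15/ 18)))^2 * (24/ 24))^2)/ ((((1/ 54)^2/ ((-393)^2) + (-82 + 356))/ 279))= 162970325096580/ 123402279817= 1320.64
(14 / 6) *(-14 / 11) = -98 / 33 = -2.97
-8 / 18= -4 / 9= -0.44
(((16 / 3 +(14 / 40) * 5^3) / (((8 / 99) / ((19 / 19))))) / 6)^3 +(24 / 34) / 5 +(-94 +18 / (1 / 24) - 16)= 23124784447323 / 22282240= 1037812.38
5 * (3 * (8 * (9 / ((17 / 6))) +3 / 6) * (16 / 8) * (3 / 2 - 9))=-198225 / 34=-5830.15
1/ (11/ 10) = 0.91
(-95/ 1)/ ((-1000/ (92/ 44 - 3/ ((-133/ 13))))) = 436/ 1925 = 0.23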